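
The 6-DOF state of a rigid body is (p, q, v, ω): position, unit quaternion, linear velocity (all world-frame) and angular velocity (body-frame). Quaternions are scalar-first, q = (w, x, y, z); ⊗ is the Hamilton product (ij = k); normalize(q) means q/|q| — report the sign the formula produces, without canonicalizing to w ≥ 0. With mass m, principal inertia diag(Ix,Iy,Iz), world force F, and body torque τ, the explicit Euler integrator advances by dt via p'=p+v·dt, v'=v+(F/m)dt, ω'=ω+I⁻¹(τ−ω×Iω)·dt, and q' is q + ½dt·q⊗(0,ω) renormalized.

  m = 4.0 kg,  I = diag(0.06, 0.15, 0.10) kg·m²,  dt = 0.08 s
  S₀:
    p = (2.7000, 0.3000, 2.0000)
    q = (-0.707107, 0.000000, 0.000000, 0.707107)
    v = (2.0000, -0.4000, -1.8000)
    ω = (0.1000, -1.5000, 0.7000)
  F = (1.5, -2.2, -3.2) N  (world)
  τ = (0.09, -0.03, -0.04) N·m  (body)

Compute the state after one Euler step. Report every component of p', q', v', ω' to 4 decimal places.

p' = (2.8600, 0.2680, 1.8560)
q' = (-0.7253, 0.0395, 0.0452, 0.6858)
v' = (2.0300, -0.4440, -1.8640)
ω' = (0.1500, -1.5145, 0.6788)

gyro term ω×Iω = (0.0525, -0.0028, -0.0135)
α = I⁻¹(τ − ω×Iω) = (0.6250, -0.1813, -0.2650)
new body rate ω' = (0.1500, -1.5145, 0.6788)
2q̇ = q⊗(0,ω) = (-0.4949749, 0.9899498, 1.1313712, -0.4949749)
updated quaternion q' = (-0.7253, 0.0395, 0.0452, 0.6858)
a = F/m = (0.3750, -0.5500, -0.8000)
p' = p + v·dt = (2.8600, 0.2680, 1.8560)
v + (F/m)dt = (2.0300, -0.4440, -1.8640)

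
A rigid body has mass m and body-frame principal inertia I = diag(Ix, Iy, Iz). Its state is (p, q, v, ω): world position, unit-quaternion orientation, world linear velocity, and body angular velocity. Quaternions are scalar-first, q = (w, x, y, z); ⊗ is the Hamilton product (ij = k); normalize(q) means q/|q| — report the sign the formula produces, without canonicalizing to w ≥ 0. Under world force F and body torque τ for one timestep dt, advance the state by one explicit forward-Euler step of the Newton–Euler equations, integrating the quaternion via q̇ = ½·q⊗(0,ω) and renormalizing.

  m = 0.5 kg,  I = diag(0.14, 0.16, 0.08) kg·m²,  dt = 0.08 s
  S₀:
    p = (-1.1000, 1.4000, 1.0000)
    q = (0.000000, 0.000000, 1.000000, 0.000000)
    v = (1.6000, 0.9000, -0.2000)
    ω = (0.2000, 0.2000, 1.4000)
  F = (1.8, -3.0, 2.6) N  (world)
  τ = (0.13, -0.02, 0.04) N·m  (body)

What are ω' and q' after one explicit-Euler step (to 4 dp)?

ω' = (0.2871, 0.1816, 1.4392)
q' = (-0.0080, 0.0559, 0.9984, -0.0080)

ω×(Iω) gyroscopic = (-0.0224, 0.0168, 0.0008)
α = I⁻¹(τ − ω×Iω) = (1.0886, -0.2300, 0.4900)
ω + α·dt = (0.2871, 0.1816, 1.4392)
Hamilton product q⊗(0,ω) = (-0.2000000, 1.4000000, 0.0000000, -0.2000000)
q' = normalize(q + ½dt·q⊗(0,ω)) = (-0.0080, 0.0559, 0.9984, -0.0080)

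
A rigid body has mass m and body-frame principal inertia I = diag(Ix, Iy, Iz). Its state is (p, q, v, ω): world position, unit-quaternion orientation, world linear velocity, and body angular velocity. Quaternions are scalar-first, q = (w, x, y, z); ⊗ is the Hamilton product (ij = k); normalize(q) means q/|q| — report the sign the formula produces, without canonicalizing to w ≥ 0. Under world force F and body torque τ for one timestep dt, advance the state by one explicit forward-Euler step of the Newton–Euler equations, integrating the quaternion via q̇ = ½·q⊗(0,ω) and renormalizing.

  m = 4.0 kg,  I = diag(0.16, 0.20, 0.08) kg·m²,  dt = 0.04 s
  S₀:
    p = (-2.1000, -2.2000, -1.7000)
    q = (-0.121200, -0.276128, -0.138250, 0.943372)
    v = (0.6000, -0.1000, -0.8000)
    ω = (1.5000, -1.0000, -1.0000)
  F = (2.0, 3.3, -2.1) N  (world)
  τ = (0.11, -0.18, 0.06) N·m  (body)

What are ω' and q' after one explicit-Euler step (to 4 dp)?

precession coupling ω×(Iω) = (-0.1200, -0.1200, -0.0600)
α = I⁻¹(τ − ω×Iω) = (1.4375, -0.3000, 1.5000)
ω + α·dt = (1.5575, -1.0120, -0.9400)
q⊗(0,ω) = (1.2193140, 0.8998220, 1.2601300, 0.6047030)
updated quaternion q' = (-0.0967, -0.2579, -0.1130, 0.9547)

ω' = (1.5575, -1.0120, -0.9400)
q' = (-0.0967, -0.2579, -0.1130, 0.9547)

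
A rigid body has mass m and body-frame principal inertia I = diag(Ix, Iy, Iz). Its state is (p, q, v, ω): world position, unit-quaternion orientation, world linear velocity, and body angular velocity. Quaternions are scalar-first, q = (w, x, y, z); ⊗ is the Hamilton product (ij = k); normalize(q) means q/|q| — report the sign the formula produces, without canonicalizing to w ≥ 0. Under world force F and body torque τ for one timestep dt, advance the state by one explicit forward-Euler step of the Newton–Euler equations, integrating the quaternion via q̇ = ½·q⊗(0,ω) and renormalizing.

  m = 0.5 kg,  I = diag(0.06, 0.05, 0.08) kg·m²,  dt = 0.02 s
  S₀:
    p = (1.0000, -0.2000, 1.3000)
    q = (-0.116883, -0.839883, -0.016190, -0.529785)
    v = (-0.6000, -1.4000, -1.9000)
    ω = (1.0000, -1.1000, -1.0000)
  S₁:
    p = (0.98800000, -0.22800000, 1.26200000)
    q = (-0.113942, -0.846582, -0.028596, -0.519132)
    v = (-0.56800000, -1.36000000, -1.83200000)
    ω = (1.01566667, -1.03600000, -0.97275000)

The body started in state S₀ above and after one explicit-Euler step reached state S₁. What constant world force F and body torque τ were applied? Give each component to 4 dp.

rate change Δω = (0.01566667, 0.06400000, 0.02725000)
ω₀×(Iω₀) = (0.0330, 0.0200, 0.0110)
I·α + gyro = (0.0800, 0.1800, 0.1200)
v₁ − v₀ = (0.03200000, 0.04000000, 0.06800000)
applied force F = (0.8000, 1.0000, 1.7000)

F = (0.8000, 1.0000, 1.7000)
τ = (0.0800, 0.1800, 0.1200)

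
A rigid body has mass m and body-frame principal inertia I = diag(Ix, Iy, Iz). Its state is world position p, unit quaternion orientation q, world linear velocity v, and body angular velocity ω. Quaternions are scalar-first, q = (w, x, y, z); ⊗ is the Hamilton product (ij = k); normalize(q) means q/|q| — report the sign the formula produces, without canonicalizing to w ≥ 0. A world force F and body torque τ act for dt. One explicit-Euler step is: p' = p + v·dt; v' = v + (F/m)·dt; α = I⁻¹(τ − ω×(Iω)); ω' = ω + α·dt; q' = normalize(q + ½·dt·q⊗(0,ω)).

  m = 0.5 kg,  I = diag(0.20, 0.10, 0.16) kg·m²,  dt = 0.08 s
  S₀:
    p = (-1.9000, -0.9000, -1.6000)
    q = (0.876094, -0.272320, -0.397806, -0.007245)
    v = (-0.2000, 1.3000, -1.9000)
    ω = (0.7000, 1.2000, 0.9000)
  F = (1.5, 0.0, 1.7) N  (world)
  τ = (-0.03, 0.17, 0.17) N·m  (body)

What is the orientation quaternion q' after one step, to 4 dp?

2q̇ = q⊗(0,ω) = (0.6745117, 0.2639344, 1.2913293, 0.7401648)
updated quaternion q' = (0.9011, -0.2612, -0.3454, 0.0223)

q' = (0.9011, -0.2612, -0.3454, 0.0223)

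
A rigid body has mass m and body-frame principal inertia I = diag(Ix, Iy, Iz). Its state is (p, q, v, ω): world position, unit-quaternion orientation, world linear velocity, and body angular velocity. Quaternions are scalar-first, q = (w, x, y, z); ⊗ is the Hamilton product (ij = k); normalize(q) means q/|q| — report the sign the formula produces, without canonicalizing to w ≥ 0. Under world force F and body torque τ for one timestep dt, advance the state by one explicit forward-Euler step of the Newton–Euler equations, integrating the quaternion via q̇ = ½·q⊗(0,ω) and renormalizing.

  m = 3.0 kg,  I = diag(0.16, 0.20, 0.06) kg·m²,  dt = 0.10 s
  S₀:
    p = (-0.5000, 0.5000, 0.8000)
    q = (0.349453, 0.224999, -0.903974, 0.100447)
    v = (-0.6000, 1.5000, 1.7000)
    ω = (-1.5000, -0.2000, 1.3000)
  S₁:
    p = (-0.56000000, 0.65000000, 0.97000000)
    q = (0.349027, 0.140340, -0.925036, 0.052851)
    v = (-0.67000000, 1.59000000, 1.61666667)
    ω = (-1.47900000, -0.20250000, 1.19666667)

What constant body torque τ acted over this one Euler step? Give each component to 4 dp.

rate change Δω = (0.02100000, -0.00250000, -0.10333333)
ω₀×(Iω₀) = (0.0364, -0.1950, 0.0120)
applied torque τ = (0.0700, -0.2000, -0.0500)

τ = (0.0700, -0.2000, -0.0500)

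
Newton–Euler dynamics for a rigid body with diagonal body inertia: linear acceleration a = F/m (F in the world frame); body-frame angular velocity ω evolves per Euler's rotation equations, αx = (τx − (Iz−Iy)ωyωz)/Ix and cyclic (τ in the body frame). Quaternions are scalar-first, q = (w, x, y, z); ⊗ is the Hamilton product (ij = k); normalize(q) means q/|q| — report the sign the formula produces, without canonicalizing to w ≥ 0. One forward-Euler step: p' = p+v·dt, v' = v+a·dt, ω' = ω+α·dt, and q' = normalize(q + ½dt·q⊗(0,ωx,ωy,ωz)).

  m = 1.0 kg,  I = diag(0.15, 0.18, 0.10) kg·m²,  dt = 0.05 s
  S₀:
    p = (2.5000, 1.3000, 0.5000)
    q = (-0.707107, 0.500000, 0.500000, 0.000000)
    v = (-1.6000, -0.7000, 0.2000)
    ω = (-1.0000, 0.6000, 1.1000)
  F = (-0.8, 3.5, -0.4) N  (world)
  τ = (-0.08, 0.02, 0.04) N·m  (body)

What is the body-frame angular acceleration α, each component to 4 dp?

α = (-0.1813, 0.4167, 0.5800)

gyro term ω×Iω = (-0.0528, -0.0550, -0.0180)
α = I⁻¹(τ − ω×Iω) = (-0.1813, 0.4167, 0.5800)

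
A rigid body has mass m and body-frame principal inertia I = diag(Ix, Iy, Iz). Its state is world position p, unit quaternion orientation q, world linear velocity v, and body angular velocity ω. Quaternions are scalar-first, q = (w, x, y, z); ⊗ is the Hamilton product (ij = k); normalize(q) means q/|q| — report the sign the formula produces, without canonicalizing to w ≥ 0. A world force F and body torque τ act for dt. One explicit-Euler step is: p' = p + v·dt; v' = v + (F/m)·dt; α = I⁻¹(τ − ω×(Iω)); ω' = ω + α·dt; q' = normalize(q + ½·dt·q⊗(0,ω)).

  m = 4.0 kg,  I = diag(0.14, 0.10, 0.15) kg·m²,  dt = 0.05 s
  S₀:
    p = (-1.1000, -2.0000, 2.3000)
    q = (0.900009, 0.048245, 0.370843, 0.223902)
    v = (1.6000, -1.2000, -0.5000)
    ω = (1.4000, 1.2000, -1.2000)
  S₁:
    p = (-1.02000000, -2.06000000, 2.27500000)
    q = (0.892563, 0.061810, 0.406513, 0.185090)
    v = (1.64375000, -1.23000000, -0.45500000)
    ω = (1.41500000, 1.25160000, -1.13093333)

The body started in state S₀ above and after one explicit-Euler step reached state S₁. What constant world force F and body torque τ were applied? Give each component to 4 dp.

Δω = ω₁−ω₀ = (0.01500000, 0.05160000, 0.06906667)
ω₀×(Iω₀) = (-0.0720, 0.0168, -0.0672)
τ = I·(Δω/dt) + ω₀×(Iω₀) = (-0.0300, 0.1200, 0.1400)
v₁ − v₀ = (0.04375000, -0.03000000, 0.04500000)
F = m·Δv/dt = (3.5000, -2.4000, 3.6000)

F = (3.5000, -2.4000, 3.6000)
τ = (-0.0300, 0.1200, 0.1400)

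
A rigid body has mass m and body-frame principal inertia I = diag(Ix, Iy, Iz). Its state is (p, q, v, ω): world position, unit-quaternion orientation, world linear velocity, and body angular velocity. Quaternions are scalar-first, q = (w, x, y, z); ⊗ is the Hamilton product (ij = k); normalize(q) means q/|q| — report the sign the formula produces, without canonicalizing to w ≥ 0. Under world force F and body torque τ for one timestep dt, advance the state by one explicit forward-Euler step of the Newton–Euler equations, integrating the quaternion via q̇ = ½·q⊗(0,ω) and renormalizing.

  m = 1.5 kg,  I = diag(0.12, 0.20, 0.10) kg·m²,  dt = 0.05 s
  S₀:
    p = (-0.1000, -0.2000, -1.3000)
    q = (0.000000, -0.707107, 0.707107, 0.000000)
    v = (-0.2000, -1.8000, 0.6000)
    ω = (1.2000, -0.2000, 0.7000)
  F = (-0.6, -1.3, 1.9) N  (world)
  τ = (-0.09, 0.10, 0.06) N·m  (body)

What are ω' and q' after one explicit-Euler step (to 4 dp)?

ω' = (1.1567, -0.1792, 0.7396)
q' = (0.0247, -0.6943, 0.7190, -0.0177)

precession coupling ω×(Iω) = (0.0140, 0.0168, -0.0192)
angular accel α = (-0.8667, 0.4160, 0.7920)
new body rate ω' = (1.1567, -0.1792, 0.7396)
Hamilton product q⊗(0,ω) = (0.9899498, 0.4949749, 0.4949749, -0.7071070)
q + ½dt·q⊗(0,ω), renormalized = (0.0247, -0.6943, 0.7190, -0.0177)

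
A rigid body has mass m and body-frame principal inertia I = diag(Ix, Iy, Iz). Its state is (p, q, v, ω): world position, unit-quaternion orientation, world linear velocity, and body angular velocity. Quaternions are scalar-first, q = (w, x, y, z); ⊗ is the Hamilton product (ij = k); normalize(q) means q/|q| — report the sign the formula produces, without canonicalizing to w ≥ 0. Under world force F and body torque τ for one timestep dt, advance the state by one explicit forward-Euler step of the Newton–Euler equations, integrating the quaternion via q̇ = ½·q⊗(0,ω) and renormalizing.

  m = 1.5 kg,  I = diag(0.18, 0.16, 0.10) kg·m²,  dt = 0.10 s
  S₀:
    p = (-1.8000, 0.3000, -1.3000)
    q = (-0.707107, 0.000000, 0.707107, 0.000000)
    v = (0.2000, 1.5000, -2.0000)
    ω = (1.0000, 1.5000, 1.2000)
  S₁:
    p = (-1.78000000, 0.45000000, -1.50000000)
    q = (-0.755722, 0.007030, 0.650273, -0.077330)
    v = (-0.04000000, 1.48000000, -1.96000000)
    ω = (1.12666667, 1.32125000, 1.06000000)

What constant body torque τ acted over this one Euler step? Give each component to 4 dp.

rate change Δω = (0.12666667, -0.17875000, -0.14000000)
gyro term ω₀×Iω₀ = (-0.1080, 0.0960, -0.0300)
τ = I·(Δω/dt) + ω₀×(Iω₀) = (0.1200, -0.1900, -0.1700)

τ = (0.1200, -0.1900, -0.1700)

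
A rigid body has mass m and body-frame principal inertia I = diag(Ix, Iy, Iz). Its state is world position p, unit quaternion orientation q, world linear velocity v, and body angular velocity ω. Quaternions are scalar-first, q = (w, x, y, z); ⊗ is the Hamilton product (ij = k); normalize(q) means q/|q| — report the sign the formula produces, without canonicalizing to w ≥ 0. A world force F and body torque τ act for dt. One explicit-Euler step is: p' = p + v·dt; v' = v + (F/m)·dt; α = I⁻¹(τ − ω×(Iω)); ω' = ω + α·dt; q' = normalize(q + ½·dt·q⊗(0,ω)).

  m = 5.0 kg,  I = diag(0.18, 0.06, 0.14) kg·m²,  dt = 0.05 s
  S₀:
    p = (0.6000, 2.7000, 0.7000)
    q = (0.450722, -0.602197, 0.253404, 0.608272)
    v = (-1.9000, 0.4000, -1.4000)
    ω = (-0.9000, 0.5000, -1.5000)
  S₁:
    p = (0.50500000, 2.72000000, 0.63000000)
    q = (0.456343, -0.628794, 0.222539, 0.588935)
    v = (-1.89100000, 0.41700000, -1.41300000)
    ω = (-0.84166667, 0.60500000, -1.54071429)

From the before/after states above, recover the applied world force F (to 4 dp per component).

velocity change Δv = (0.00900000, 0.01700000, -0.01300000)
F = m·Δv/dt = (0.9000, 1.7000, -1.3000)

F = (0.9000, 1.7000, -1.3000)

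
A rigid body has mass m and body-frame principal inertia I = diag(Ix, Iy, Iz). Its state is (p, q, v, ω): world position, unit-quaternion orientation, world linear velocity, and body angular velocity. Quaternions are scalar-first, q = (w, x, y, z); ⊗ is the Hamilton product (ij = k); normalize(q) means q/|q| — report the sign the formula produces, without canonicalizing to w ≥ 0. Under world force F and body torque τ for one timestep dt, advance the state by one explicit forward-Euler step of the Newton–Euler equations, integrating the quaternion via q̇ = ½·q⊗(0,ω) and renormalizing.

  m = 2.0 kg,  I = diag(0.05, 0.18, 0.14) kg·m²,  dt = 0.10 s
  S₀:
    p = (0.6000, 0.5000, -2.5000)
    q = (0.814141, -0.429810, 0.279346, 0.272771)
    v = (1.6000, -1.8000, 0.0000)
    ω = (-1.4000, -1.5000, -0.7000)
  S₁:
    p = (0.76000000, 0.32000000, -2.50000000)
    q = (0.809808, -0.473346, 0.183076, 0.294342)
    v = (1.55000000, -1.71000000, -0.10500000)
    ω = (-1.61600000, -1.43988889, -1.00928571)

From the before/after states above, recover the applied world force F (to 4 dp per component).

F = (-1.0000, 1.8000, -2.1000)

Δv = v₁−v₀ = (-0.05000000, 0.09000000, -0.10500000)
applied force F = (-1.0000, 1.8000, -2.1000)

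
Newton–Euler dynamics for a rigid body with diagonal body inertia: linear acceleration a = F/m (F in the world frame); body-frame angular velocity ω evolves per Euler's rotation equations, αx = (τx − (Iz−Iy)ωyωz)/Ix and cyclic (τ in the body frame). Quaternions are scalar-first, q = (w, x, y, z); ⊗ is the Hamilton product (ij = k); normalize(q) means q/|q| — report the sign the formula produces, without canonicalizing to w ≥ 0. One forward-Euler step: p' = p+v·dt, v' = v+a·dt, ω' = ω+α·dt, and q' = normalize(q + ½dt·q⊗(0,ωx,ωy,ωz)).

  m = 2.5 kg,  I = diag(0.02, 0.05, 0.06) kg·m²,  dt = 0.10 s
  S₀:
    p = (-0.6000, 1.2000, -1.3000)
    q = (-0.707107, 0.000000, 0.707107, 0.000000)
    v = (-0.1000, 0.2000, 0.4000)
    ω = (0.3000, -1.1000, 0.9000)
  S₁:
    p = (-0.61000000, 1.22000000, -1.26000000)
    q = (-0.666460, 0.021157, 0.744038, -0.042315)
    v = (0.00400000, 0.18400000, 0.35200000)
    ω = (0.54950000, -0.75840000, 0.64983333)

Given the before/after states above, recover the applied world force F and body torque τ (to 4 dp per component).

rate change Δω = (0.24950000, 0.34160000, -0.25016667)
I·α + gyro = (0.0400, 0.1600, -0.1600)
velocity change Δv = (0.10400000, -0.01600000, -0.04800000)
applied force F = (2.6000, -0.4000, -1.2000)

F = (2.6000, -0.4000, -1.2000)
τ = (0.0400, 0.1600, -0.1600)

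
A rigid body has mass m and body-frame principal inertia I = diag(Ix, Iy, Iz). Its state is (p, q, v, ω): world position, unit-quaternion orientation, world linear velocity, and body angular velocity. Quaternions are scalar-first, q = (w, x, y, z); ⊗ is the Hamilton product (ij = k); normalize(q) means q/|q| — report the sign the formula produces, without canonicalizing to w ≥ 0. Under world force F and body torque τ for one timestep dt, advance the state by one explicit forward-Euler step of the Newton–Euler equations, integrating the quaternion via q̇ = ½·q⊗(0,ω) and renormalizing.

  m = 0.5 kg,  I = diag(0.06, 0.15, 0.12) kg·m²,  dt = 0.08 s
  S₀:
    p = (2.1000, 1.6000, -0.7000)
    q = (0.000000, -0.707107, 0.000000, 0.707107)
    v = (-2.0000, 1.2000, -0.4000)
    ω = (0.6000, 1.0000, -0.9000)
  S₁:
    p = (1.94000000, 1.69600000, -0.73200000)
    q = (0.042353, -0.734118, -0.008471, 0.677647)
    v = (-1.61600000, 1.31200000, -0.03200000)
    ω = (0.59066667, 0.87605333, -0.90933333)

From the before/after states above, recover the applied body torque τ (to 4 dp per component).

τ = (0.0200, -0.2000, 0.0400)

rate change Δω = (-0.00933333, -0.12394667, -0.00933333)
ω₀×(Iω₀) = (0.0270, 0.0324, 0.0540)
I·α + gyro = (0.0200, -0.2000, 0.0400)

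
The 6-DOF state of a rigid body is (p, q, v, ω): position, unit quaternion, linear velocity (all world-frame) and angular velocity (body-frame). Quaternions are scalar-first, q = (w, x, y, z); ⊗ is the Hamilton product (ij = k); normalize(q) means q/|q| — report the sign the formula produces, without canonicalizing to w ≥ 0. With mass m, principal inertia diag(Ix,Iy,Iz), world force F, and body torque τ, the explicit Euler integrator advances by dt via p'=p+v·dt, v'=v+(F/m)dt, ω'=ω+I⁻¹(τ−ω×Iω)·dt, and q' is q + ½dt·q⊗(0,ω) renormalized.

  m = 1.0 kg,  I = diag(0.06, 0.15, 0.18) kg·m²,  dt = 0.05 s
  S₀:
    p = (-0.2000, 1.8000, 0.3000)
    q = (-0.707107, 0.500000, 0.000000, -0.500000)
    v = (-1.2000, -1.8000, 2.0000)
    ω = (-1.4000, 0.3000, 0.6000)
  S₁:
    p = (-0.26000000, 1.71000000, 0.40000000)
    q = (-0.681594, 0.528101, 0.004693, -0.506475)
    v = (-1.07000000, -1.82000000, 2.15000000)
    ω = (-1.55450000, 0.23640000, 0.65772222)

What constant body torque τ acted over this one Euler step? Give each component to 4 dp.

ω₁ − ω₀ = (-0.15450000, -0.06360000, 0.05772222)
applied torque τ = (-0.1800, -0.0900, 0.1700)

τ = (-0.1800, -0.0900, 0.1700)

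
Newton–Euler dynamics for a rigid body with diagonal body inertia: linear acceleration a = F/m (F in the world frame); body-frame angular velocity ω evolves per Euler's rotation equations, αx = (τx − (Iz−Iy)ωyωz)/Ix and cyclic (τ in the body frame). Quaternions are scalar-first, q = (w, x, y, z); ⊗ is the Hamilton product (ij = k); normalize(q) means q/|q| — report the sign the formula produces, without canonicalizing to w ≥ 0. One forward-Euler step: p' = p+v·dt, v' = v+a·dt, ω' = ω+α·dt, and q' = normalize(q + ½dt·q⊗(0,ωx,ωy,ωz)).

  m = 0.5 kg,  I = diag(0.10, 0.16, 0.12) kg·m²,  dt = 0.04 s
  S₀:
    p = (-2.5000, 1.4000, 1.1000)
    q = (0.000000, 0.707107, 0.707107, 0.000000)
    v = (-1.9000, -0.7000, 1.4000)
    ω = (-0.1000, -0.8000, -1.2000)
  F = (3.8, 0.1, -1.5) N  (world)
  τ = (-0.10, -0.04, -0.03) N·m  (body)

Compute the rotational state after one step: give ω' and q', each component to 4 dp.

ω' = (-0.1246, -0.8094, -1.2116)
q' = (0.0127, 0.6898, 0.7238, -0.0099)

gyro term ω×Iω = (-0.0384, -0.0024, 0.0048)
angular accel α = (-0.6160, -0.2350, -0.2900)
ω' = ω + α·dt = (-0.1246, -0.8094, -1.2116)
Hamilton product q⊗(0,ω) = (0.6363963, -0.8485284, 0.8485284, -0.4949749)
q' = normalize(q + ½dt·q⊗(0,ω)) = (0.0127, 0.6898, 0.7238, -0.0099)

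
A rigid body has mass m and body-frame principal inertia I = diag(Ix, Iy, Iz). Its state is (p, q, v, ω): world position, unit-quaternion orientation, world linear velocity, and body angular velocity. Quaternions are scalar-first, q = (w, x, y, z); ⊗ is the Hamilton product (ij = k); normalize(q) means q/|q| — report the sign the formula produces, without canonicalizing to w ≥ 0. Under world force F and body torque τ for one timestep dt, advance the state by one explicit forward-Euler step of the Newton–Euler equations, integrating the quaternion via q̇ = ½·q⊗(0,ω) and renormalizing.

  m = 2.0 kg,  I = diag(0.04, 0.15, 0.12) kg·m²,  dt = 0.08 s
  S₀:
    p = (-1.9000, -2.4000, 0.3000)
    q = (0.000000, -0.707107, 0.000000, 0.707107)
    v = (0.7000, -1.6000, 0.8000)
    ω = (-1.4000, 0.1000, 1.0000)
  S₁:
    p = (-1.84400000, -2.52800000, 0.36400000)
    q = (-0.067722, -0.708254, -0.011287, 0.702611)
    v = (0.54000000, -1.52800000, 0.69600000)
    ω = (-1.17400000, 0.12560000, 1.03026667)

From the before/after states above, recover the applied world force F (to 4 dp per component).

F = (-4.0000, 1.8000, -2.6000)

v₁ − v₀ = (-0.16000000, 0.07200000, -0.10400000)
F = m·Δv/dt = (-4.0000, 1.8000, -2.6000)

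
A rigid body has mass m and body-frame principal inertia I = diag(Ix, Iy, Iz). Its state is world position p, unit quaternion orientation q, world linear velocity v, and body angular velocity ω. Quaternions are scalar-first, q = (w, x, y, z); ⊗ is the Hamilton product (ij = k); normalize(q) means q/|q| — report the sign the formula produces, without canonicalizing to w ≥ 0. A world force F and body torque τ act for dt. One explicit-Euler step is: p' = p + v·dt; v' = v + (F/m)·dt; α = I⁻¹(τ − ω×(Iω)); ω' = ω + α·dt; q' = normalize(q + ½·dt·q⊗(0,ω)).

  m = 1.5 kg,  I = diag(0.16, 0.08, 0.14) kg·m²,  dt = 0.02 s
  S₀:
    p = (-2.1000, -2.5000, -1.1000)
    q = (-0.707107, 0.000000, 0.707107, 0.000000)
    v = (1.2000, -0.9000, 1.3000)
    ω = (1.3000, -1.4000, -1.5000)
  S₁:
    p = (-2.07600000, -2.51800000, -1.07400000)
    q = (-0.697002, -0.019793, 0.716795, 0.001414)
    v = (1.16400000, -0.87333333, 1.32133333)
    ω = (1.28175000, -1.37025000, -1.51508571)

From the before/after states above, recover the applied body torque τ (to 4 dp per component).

τ = (-0.0200, 0.0800, 0.0400)

Δω = ω₁−ω₀ = (-0.01825000, 0.02975000, -0.01508571)
precession coupling = (0.1260, -0.0390, 0.1456)
applied torque τ = (-0.0200, 0.0800, 0.0400)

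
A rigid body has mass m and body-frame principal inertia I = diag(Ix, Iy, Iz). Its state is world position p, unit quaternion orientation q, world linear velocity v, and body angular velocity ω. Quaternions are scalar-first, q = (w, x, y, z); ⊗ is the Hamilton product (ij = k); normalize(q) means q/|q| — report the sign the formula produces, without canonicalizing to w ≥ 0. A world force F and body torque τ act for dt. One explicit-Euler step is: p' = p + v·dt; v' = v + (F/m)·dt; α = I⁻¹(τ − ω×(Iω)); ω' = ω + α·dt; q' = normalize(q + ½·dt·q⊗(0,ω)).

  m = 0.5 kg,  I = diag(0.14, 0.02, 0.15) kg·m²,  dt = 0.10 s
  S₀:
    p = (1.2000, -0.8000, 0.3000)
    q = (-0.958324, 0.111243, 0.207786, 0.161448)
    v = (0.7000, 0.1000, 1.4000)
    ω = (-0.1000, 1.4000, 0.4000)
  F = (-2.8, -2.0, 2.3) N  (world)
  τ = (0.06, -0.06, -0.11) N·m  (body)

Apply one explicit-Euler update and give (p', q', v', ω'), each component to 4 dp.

p' = (1.2700, -0.7900, 0.4400)
q' = (-0.9730, 0.1086, 0.1373, 0.1507)
v' = (0.1400, -0.3000, 1.8600)
ω' = (-0.1091, 1.0980, 0.3155)

angular accel α = (-0.0914, -3.0200, -0.8453)
ω' = ω + α·dt = (-0.1091, 1.0980, 0.3155)
q⊗(0,ω) = (-0.3443553, -0.0470804, -1.4022956, -0.2068108)
q + ½dt·q⊗(0,ω), renormalized = (-0.9730, 0.1086, 0.1373, 0.1507)
a = F/m = (-5.6000, -4.0000, 4.6000)
p' = p + v·dt = (1.2700, -0.7900, 0.4400)
v' = v + a·dt = (0.1400, -0.3000, 1.8600)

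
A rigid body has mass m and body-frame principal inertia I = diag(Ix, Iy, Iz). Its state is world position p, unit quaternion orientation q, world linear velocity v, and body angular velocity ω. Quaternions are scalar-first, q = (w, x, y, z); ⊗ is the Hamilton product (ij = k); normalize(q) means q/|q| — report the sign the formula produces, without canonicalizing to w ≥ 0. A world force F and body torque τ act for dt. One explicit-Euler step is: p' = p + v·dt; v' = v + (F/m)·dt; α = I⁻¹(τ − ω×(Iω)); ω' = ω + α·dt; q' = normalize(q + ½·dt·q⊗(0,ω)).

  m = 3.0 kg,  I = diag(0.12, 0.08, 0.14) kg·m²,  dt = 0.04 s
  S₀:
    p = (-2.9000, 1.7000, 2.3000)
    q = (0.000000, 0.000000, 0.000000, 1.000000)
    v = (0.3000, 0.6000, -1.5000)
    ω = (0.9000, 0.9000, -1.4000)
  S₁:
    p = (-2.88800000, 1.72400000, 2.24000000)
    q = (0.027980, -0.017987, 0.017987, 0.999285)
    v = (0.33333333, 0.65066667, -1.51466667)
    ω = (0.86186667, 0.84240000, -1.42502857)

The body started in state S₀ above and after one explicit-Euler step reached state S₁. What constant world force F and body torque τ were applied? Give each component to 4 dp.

F = (2.5000, 3.8000, -1.1000)
τ = (-0.1900, -0.0900, -0.1200)

velocity change Δv = (0.03333333, 0.05066667, -0.01466667)
F = m·Δv/dt = (2.5000, 3.8000, -1.1000)
rate change Δω = (-0.03813333, -0.05760000, -0.02502857)
I·α + gyro = (-0.1900, -0.0900, -0.1200)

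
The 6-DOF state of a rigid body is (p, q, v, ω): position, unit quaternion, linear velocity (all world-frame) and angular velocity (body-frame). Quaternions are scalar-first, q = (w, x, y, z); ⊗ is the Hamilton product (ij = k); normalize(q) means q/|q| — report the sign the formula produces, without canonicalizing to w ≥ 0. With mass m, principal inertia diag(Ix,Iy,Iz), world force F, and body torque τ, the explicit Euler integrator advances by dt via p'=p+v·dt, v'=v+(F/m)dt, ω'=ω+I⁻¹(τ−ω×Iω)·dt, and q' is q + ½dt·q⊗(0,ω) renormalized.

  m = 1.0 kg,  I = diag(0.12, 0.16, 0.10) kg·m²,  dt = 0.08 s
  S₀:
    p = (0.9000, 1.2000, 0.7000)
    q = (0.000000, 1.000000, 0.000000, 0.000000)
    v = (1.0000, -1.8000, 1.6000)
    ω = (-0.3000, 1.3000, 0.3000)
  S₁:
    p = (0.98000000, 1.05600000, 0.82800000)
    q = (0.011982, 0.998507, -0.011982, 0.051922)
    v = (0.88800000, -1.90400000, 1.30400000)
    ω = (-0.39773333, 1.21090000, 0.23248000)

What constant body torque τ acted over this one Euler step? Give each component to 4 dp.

Δω = ω₁−ω₀ = (-0.09773333, -0.08910000, -0.06752000)
ω₀×(Iω₀) = (-0.0234, -0.0018, -0.0156)
I·α + gyro = (-0.1700, -0.1800, -0.1000)

τ = (-0.1700, -0.1800, -0.1000)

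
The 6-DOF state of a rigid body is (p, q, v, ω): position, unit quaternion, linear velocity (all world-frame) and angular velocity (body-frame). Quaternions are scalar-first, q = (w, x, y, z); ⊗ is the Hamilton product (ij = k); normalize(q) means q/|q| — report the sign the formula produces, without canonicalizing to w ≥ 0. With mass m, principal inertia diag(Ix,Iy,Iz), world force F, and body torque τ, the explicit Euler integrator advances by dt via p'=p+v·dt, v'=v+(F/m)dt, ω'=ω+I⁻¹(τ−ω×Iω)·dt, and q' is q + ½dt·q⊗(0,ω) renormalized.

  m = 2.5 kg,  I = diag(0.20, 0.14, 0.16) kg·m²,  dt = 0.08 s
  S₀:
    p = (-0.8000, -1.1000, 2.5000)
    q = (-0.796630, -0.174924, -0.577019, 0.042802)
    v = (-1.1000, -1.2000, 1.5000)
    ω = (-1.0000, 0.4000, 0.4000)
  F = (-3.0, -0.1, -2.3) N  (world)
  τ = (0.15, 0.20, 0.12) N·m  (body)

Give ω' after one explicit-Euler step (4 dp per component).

ω' = (-0.9413, 0.5234, 0.4480)

gyro term ω×Iω = (0.0032, -0.0160, 0.0240)
angular accel α = (0.7340, 1.5429, 0.6000)
ω + α·dt = (-0.9413, 0.5234, 0.4480)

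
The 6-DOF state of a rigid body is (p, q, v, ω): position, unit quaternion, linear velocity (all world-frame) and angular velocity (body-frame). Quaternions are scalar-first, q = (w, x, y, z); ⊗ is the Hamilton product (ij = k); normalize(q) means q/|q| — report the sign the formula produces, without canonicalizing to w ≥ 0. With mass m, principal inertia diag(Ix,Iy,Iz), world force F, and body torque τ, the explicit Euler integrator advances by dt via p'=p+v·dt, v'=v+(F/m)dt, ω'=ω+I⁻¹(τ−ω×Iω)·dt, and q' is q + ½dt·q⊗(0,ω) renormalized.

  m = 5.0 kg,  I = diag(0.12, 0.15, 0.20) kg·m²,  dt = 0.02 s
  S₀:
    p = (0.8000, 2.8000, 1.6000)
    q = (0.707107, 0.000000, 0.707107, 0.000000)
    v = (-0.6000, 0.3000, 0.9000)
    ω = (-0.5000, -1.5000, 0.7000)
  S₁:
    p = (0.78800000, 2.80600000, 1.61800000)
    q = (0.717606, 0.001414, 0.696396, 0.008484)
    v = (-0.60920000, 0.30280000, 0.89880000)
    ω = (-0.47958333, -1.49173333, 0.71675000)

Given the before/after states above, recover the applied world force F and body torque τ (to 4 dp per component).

v₁ − v₀ = (-0.00920000, 0.00280000, -0.00120000)
applied force F = (-2.3000, 0.7000, -0.3000)
ω₁ − ω₀ = (0.02041667, 0.00826667, 0.01675000)
gyro term ω₀×Iω₀ = (-0.0525, 0.0280, 0.0225)
τ = I·(Δω/dt) + ω₀×(Iω₀) = (0.0700, 0.0900, 0.1900)

F = (-2.3000, 0.7000, -0.3000)
τ = (0.0700, 0.0900, 0.1900)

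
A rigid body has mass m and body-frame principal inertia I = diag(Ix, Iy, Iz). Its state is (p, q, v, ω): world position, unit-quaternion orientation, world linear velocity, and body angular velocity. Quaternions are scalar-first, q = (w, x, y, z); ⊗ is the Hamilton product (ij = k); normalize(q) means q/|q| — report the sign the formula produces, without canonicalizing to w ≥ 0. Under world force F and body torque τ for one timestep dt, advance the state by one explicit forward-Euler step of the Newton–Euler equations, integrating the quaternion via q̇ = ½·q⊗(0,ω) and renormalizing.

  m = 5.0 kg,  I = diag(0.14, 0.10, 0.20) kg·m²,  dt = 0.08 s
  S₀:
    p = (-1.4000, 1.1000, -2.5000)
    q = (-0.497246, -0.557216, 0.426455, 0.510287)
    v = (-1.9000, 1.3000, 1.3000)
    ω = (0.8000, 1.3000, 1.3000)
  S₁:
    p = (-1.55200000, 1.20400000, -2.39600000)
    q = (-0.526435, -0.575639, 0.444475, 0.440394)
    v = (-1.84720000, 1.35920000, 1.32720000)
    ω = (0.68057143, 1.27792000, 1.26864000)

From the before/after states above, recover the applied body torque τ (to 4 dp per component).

τ = (-0.0400, -0.0900, -0.1200)

Δω = ω₁−ω₀ = (-0.11942857, -0.02208000, -0.03136000)
applied torque τ = (-0.0400, -0.0900, -0.1200)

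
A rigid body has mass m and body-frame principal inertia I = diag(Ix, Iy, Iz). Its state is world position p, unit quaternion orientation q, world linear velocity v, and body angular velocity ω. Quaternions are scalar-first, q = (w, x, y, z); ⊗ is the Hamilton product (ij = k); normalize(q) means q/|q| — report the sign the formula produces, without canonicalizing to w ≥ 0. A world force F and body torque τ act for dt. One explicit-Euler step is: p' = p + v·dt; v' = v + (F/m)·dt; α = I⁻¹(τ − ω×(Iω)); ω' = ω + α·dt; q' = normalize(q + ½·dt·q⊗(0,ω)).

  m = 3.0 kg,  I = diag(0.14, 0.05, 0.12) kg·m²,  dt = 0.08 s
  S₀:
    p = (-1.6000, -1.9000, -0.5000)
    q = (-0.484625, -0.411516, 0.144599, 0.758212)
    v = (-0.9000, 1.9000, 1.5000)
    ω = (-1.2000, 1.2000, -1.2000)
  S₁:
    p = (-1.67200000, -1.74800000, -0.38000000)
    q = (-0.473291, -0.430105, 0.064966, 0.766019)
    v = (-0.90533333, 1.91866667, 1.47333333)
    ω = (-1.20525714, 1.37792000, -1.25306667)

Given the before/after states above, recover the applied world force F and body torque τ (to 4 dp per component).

F = (-0.2000, 0.7000, -1.0000)
τ = (-0.1100, 0.1400, 0.0500)

velocity change Δv = (-0.00533333, 0.01866667, -0.02666667)
m·(v₁−v₀)/dt = (-0.2000, 0.7000, -1.0000)
ω₁ − ω₀ = (-0.00525714, 0.17792000, -0.05306667)
precession coupling = (-0.1008, 0.0288, 0.1296)
I·α + gyro = (-0.1100, 0.1400, 0.0500)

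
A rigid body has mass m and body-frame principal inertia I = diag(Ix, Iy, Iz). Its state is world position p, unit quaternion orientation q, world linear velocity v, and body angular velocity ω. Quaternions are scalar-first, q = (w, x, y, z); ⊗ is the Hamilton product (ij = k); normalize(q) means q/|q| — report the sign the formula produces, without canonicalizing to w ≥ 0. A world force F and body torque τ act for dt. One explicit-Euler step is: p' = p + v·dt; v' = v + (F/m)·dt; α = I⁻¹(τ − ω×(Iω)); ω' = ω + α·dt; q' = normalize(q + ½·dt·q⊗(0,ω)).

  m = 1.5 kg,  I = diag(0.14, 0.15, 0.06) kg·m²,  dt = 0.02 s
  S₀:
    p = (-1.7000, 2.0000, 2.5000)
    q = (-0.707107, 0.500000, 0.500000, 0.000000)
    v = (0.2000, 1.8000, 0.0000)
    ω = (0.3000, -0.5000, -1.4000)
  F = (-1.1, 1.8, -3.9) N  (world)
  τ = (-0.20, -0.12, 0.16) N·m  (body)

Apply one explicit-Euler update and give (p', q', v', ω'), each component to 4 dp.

p' = (-1.6960, 2.0360, 2.5000)
q' = (-0.7060, 0.4908, 0.5105, 0.0059)
v' = (0.1853, 1.8240, -0.0520)
ω' = (0.2804, -0.5115, -1.3462)

a = F/m = (-0.7333, 1.2000, -2.6000)
p' = p + v·dt = (-1.6960, 2.0360, 2.5000)
v' = v + a·dt = (0.1853, 1.8240, -0.0520)
precession coupling ω×(Iω) = (-0.0630, -0.0336, -0.0015)
α = I⁻¹(τ − ω×Iω) = (-0.9786, -0.5760, 2.6917)
ω + α·dt = (0.2804, -0.5115, -1.3462)
q⊗(0,ω) = (0.1000000, -0.9121321, 1.0535535, 0.5899498)
updated quaternion q' = (-0.7060, 0.4908, 0.5105, 0.0059)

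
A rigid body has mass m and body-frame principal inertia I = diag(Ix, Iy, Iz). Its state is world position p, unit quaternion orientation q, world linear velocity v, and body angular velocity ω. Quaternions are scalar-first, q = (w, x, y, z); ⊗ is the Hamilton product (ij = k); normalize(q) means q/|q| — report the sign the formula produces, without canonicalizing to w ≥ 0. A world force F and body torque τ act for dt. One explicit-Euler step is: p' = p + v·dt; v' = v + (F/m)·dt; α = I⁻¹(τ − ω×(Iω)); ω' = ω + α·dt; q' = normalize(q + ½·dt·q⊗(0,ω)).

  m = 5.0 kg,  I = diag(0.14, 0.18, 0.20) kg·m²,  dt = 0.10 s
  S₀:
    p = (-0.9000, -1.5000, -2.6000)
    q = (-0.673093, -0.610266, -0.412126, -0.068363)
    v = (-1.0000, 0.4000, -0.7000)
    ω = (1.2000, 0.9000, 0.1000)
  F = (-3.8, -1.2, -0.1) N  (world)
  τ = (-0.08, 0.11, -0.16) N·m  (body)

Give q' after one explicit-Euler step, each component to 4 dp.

q' = (-0.6159, -0.6478, -0.4422, -0.0743)

q⊗(0,ω) = (1.1100689, -0.7873975, -0.6267927, -0.1219975)
q' = normalize(q + ½dt·q⊗(0,ω)) = (-0.6159, -0.6478, -0.4422, -0.0743)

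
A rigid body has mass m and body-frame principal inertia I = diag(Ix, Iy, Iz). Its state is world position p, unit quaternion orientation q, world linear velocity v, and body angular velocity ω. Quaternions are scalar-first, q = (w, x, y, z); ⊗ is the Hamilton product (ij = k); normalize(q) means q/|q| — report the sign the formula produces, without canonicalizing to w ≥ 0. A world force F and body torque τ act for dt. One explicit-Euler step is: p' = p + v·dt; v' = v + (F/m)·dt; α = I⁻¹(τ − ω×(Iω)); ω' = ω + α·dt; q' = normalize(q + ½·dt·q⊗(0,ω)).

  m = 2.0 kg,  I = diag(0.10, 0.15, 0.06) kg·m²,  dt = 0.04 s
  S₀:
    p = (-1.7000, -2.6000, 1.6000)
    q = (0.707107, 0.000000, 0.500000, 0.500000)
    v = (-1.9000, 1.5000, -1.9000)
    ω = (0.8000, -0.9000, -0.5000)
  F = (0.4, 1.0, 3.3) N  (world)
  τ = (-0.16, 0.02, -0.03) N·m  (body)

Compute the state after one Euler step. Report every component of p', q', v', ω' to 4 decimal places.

p' = (-1.7760, -2.5400, 1.5240)
q' = (0.7209, 0.0153, 0.4951, 0.4848)
v' = (-1.8920, 1.5200, -1.8340)
ω' = (0.7522, -0.8904, -0.4960)

ω×(Iω) gyroscopic = (-0.0405, -0.0160, -0.0360)
α = I⁻¹(τ − ω×Iω) = (-1.1950, 0.2400, 0.1000)
ω' = ω + α·dt = (0.7522, -0.8904, -0.4960)
2q̇ = q⊗(0,ω) = (0.7000000, 0.7656856, -0.2363963, -0.7535535)
q + ½dt·q⊗(0,ω), renormalized = (0.7209, 0.0153, 0.4951, 0.4848)
linear accel F/m = (0.2000, 0.5000, 1.6500)
p' = p + v·dt = (-1.7760, -2.5400, 1.5240)
v' = v + a·dt = (-1.8920, 1.5200, -1.8340)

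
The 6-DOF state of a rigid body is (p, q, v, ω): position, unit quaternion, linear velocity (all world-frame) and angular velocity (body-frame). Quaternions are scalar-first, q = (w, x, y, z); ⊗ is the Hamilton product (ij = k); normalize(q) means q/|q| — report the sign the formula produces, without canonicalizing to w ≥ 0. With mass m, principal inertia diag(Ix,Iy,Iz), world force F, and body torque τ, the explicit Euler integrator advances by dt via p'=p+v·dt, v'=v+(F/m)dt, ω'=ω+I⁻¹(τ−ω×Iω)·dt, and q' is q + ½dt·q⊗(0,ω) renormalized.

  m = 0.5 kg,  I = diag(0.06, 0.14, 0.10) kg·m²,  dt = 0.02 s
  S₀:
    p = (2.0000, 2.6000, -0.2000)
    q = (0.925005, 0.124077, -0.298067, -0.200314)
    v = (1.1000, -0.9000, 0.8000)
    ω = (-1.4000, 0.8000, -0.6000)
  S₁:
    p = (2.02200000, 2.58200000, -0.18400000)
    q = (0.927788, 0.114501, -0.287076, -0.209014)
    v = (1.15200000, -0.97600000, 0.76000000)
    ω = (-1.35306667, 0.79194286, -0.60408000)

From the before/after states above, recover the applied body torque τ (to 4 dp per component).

ω₁ − ω₀ = (0.04693333, -0.00805714, -0.00408000)
I·α + gyro = (0.1600, -0.0900, -0.1100)

τ = (0.1600, -0.0900, -0.1100)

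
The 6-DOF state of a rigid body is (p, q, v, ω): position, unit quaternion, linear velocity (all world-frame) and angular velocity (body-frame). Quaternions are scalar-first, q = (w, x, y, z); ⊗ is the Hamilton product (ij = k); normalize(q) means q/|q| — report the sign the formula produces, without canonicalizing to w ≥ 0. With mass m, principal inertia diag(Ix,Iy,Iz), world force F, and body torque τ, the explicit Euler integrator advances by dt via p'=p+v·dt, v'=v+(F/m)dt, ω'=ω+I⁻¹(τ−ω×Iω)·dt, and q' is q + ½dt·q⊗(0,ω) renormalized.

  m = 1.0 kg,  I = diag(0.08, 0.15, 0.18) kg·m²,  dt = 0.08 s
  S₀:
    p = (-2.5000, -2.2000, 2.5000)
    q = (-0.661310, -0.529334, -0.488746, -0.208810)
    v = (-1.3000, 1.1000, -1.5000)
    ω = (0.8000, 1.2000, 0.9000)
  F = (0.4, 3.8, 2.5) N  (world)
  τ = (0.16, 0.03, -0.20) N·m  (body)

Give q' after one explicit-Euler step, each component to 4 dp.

q' = (-0.6120, -0.5568, -0.5069, -0.2418)

2q̇ = q⊗(0,ω) = (1.1978914, -0.7183474, -0.4842194, -0.8393830)
q + ½dt·q⊗(0,ω), renormalized = (-0.6120, -0.5568, -0.5069, -0.2418)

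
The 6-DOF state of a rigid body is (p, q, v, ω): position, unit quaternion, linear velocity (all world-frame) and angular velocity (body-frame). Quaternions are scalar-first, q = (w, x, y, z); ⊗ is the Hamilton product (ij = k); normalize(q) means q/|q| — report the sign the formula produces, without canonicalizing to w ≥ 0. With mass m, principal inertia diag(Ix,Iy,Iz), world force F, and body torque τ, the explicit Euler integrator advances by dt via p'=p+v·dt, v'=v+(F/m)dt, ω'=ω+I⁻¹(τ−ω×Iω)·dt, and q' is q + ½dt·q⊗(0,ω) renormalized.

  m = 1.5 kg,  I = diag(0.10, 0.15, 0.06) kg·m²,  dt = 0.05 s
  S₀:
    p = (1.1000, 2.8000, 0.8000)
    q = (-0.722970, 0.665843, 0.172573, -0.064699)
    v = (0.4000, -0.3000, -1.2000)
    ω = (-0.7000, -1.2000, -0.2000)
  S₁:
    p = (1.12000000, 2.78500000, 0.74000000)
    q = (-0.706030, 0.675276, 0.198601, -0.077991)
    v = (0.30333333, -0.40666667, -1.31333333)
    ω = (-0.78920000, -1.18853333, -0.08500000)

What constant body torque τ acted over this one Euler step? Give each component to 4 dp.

τ = (-0.2000, 0.0400, 0.1800)

rate change Δω = (-0.08920000, 0.01146667, 0.11500000)
applied torque τ = (-0.2000, 0.0400, 0.1800)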